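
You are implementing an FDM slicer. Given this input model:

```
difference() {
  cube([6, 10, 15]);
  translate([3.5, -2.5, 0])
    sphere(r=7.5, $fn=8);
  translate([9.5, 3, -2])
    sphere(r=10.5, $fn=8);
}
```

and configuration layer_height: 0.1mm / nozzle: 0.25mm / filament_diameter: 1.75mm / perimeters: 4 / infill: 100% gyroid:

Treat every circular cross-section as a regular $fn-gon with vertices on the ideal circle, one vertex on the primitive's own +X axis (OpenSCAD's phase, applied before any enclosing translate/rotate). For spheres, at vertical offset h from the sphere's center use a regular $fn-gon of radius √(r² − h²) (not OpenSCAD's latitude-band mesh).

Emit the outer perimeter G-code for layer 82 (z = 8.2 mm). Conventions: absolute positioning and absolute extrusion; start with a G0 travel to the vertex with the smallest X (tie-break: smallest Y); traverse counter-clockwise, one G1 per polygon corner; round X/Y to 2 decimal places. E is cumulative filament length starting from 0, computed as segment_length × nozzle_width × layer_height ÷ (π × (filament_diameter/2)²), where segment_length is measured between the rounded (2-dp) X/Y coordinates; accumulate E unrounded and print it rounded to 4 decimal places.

G0 X0.00 Y0.00 Z8.20
G1 X6.00 Y0.00 E0.0624
G1 X6.00 Y10.00 E0.1663
G1 X0.00 Y10.00 E0.2287
G1 X0.00 Y0.00 E0.3326

At z = 8.2 mm: the cube is present — its section is the full 6×10 rectangle; the sphere at (3.5, -2.5) is not intersected at this z (|z−center|=8.200 > r=7.5); the sphere at (9.5, 3): section is a regular 8-gon, circumradius = √(r²−h²) = √(10.5²−10.2²) = 2.492; Taking the first minus the rest: starting from the 6×10 cube, the r=10.5 sphere at (9.5, 3) misses the remaining region (no effect) — 1 connected region. The outline is a single polygon with 4 vertices. Extrusion per mm of travel: 0.25 × 0.1 / (π × 0.875²) = 0.010394. Accumulating E over each segment gives final E = 0.3326.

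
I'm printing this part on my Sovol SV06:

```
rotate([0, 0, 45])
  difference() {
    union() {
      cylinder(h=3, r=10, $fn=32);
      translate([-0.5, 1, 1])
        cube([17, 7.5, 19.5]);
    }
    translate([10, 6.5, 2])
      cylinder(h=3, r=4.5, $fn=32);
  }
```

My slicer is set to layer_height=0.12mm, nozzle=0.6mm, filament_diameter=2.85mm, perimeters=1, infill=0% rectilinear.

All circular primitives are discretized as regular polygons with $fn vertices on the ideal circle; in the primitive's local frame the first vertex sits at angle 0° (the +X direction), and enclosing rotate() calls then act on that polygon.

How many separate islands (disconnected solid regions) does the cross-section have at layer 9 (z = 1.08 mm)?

1

At z = 1.08 mm: the cylinder: section is a regular 32-gon, circumradius r=10; the cube at (-0.5, 1) is present — its section is the full 17×7.5 rectangle; Taking the union: the regions partially overlap (shared area 66.67 mm²), so overlapping operands fuse into one piece — 1 connected region; the cylinder at (10, 6.5) is absent (z outside [2, 5]); After the difference (first − rest): none of the subtracted shapes is present at this height, so the result so far is unchanged — 1 connected region; (rotated 45° about Z; rotation is an isometry so areas/perimeters/island counts are preserved). Overall, the cross-section is a single solid region. Island count = 1.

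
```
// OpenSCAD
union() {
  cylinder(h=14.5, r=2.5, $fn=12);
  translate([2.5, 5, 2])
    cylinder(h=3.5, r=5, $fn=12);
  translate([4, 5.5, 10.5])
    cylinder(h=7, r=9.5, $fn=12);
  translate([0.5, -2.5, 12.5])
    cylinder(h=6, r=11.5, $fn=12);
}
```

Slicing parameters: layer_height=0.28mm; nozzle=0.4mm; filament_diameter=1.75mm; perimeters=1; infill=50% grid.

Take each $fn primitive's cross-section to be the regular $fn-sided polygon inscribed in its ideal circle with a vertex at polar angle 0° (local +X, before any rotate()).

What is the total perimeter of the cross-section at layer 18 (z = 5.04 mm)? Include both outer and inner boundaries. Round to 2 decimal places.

36.71 mm

At z = 5.04 mm: the r=2.5 cylinder contributes a regular 12-gon of circumradius 2.5 (perimeter = 2·12·2.500·sin(180°/12) = 15.53 mm); the r=5 cylinder at (2.5, 5) gives a regular 12-gon of circumradius 5 (constant along its height) (perimeter = 2·12·5.000·sin(180°/12) = 31.06 mm); the cylinder at (4, 5.5) is not intersected at this z (z outside [10.5, 17.5]); the cylinder at (0.5, -2.5) does not reach this height (z outside [12.5, 18.5]); Combining (union): the regions partially overlap (shared area 5.16 mm²), so the edge portions inside another operand are dropped and the merged outline is re-measured after clipping — boundary = 36.71 mm. Overall, the cross-section is a single solid region. Total boundary length (outer) = 36.71 mm.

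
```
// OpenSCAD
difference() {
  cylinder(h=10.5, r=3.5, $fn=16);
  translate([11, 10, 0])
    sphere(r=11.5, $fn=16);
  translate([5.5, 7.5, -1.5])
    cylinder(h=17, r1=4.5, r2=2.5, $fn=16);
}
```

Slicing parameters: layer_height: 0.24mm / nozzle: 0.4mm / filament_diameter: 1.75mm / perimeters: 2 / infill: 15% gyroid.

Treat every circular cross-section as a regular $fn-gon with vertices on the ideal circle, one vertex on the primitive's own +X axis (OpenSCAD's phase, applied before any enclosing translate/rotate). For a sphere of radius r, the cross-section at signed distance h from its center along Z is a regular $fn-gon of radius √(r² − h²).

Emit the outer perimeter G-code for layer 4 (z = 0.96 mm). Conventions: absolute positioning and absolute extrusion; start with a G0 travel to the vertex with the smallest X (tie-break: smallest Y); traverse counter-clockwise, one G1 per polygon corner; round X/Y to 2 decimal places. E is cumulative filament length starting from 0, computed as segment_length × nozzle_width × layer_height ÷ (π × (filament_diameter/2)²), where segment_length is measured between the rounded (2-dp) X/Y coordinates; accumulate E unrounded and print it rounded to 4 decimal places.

G0 X-3.50 Y0.00 Z0.96
G1 X-3.23 Y-1.34 E0.0546
G1 X-2.47 Y-2.47 E0.1089
G1 X-1.34 Y-3.23 E0.1633
G1 X0.00 Y-3.50 E0.2178
G1 X1.34 Y-3.23 E0.2724
G1 X2.47 Y-2.47 E0.3267
G1 X3.23 Y-1.34 E0.3811
G1 X3.50 Y0.00 E0.4356
G1 X3.23 Y1.34 E0.4902
G1 X2.47 Y2.47 E0.5445
G1 X1.34 Y3.23 E0.5989
G1 X0.00 Y3.50 E0.6535
G1 X-1.34 Y3.23 E0.7080
G1 X-2.47 Y2.47 E0.7624
G1 X-3.23 Y1.34 E0.8167
G1 X-3.50 Y0.00 E0.8713

At z = 0.96 mm: the cylinder: section is a regular 16-gon, circumradius r=3.5; the sphere at (11, 10): section is a regular 16-gon, circumradius = √(r²−h²) = √(11.5²−0.96²) = 11.460; the cone at (5.5, 7.5) (r1=4.5→r2=2.5) has section circumradius 4.211 here — a regular 16-gon; Taking the first minus the rest: starting from the r=3.5 cylinder, the r=11.5 sphere at (11, 10) misses the remaining region (no effect); the cone at (5.5, 7.5) misses the remaining region (no effect) — 1 connected region. The outline is a single polygon with 16 vertices. Extrusion per mm of travel: 0.4 × 0.24 / (π × 0.875²) = 0.039912. Accumulating E over each segment gives final E = 0.8713.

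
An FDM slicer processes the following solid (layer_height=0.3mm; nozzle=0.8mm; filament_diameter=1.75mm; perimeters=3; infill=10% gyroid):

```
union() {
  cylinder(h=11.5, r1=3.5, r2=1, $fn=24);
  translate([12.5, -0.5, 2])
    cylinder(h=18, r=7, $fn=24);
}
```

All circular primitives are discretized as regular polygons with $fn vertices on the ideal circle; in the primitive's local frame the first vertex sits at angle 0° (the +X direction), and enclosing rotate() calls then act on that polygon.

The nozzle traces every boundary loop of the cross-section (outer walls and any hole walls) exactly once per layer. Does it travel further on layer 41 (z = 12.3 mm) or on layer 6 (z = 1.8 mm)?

layer 41 (z = 12.3 mm)

Layer 41 (z = 12.3): the cone is absent (z outside [0, 11.5]); the cylinder at (12.5, -0.5): section is a regular 24-gon, circumradius r=7 (perimeter = 2·24·7.000·sin(180°/24) = 43.86 mm); Combining (union): only the r=7 cylinder at (12.5, -0.5) is present, so the union is just that shape — boundary = 43.86 mm. So its perimeter = 43.86 mm. Layer 6 (z = 1.8): the cone (r1=3.5→r2=1) has section circumradius 3.109 here — a regular 24-gon (perimeter = 2·24·3.109·sin(180°/24) = 19.48 mm); the cylinder at (12.5, -0.5) does not reach this height (z outside [2, 20]); Combining (union): only the cone is present, so the union is just that shape — boundary = 19.48 mm. So its perimeter = 19.48 mm. Layer 41 is larger (43.86 vs 19.48 mm).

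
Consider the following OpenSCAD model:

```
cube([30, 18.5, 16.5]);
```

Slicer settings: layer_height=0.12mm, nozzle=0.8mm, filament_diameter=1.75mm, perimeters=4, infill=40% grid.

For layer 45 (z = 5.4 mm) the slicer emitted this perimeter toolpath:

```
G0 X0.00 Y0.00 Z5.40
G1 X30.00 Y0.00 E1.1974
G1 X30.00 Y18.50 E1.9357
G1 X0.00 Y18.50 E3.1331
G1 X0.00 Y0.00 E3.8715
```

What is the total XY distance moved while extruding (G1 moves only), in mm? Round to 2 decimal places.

Sum the Euclidean lengths of each G1 segment: total = 97.00 mm.

97.00 mm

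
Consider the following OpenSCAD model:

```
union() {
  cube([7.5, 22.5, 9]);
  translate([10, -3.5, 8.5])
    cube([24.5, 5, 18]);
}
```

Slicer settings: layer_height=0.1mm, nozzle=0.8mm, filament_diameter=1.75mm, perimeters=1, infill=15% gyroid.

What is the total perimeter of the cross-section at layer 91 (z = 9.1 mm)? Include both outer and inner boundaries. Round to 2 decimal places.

At z = 9.1 mm: the cube does not reach this height (z outside [0, 9]); the cube at (10, -3.5) (footprint 24.5×5) is included at this height (perimeter 59.00 mm); Taking the union: only the 24.5×5 cube at (10, -3.5) is present, so the union is just that shape — boundary = 59.00 mm. Overall, the cross-section is a single solid region. Total boundary length (outer) = 59.00 mm.

59.00 mm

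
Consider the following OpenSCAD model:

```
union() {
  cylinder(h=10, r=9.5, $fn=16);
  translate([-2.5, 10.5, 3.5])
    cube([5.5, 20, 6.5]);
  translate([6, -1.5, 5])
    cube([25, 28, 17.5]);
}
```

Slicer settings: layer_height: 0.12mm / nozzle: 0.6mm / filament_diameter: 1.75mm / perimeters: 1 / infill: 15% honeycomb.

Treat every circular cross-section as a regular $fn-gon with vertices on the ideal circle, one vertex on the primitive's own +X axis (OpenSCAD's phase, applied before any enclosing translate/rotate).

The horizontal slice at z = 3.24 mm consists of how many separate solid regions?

1

At z = 3.24 mm: the r=9.5 cylinder contributes a regular 16-gon of circumradius 9.5; the cube at (-2.5, 10.5) does not reach this height (z outside [3.5, 10]); the cube at (6, -1.5) is not intersected at this z (z outside [5, 22.5]); Taking the union: only the r=9.5 cylinder is present, so the union is just that shape — 1 connected region. The result has 1 disconnected region.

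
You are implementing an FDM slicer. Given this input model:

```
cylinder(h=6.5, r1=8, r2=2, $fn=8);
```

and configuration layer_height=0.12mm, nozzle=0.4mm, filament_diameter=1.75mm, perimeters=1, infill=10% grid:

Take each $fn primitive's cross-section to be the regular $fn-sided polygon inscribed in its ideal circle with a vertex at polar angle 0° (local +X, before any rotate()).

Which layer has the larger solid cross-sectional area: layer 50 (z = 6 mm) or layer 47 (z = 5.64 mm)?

Layer 50 (z = 6): the cone (r1=8→r2=2) has section circumradius 2.462 here — a regular 8-gon (area = (8/2)·2.462²·sin(360°/8) = 17.14 mm²). So its area = 17.14 mm². Layer 47 (z = 5.64): the cone (r1=8→r2=2) has section circumradius 2.794 here — a regular 8-gon (area = (8/2)·2.794²·sin(360°/8) = 22.08 mm²). So its area = 22.08 mm². Layer 47 is larger (22.08 vs 17.14 mm²).

layer 47 (z = 5.64 mm)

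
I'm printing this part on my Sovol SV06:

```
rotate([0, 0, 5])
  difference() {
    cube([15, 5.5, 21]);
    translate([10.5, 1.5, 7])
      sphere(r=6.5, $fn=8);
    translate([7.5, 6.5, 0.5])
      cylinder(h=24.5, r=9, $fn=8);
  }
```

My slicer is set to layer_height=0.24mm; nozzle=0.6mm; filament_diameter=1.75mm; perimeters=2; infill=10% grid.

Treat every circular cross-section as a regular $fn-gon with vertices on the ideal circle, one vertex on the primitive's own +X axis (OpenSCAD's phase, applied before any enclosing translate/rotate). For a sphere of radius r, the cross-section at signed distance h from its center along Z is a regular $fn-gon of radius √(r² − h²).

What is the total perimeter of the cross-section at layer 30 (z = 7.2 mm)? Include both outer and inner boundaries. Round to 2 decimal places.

At z = 7.2 mm: the cube (footprint 15×5.5) is included at this height (perimeter 41.00 mm); the sphere at (10.5, 1.5): section is a regular 8-gon, circumradius = √(r²−h²) = √(6.5²−0.2²) = 6.497 (perimeter = 2·8·6.497·sin(180°/8) = 39.78 mm); the cylinder at (7.5, 6.5): section is a regular 8-gon, circumradius r=9 (perimeter = 2·8·9.000·sin(180°/8) = 55.11 mm); Subtracting the remaining from the first: starting from the 15×5.5 cube, the r=6.5 sphere at (10.5, 1.5) partially overlaps it — only the 56.70 mm² overlap (of its 119.39 mm²) is removed, clipping the outline; the r=9 cylinder at (7.5, 6.5) partially overlaps it — only the 24.06 mm² overlap (of its 229.10 mm²) is removed, clipping the outline — boundary = 7.67 mm; (whole slice rotated 5° about Z — lengths, areas and connectivity unchanged). Overall, the cross-section is a single solid region. Total boundary length (outer) = 7.67 mm.

7.67 mm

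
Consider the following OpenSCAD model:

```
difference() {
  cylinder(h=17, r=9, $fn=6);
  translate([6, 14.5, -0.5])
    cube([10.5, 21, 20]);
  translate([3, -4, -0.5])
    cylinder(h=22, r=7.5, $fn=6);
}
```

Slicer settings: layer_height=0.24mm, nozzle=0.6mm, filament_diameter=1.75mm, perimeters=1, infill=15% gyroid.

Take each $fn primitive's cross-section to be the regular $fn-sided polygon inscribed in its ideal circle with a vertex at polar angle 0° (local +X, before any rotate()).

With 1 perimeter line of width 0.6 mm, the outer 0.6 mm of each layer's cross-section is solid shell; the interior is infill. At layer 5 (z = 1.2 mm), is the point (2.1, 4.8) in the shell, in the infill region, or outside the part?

infill

At z = 1.2 mm: the r=9 cylinder gives a regular 6-gon of circumradius 9 (constant along its height); the cube at (6, 14.5) is present — its section is the full 10.5×21 rectangle; the r=7.5 cylinder at (3, -4) gives a regular 6-gon of circumradius 7.5 (constant along its height); Subtracting the remaining from the first: starting from the r=9 cylinder, the 10.5×21 cube at (6, 14.5) misses the remaining region (no effect); the r=7.5 cylinder at (3, -4) partially overlaps it — only the 100.94 mm² overlap (of its 146.14 mm²) is removed, clipping the outline — 1 connected region. Overall, the cross-section is a single solid region. The nearest boundary edge runs (6.75, 2.50)→(-0.75, 2.50); distance from the point to it = 2.30 mm. The point is inside the cross-section and 2.30 mm from the nearest boundary — more than the 0.6 mm shell width (1 × 0.6), so it's in the infill interior.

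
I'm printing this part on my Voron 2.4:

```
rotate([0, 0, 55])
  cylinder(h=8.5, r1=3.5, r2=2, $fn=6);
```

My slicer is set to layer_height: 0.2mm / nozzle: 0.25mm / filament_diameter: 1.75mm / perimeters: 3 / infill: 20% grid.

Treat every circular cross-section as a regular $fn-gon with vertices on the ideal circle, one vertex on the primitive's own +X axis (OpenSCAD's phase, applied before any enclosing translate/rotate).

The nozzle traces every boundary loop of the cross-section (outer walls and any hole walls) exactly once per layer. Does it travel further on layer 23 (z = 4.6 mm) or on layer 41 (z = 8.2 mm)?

layer 23 (z = 4.6 mm)

Layer 23 (z = 4.6): the cone (r1=3.5→r2=2) has section circumradius 2.688 here — a regular 6-gon (perimeter = 2·6·2.688·sin(180°/6) = 16.13 mm); (rotated 55° about Z; rotation is an isometry so areas/perimeters/island counts are preserved). So its perimeter = 16.13 mm. Layer 41 (z = 8.2): the cone contributes a regular 6-gon of circumradius 2.053 (interpolated between r1=3.5 and r2=2 at t=0.965) (perimeter = 2·6·2.053·sin(180°/6) = 12.32 mm); (whole slice rotated 55° about Z — lengths, areas and connectivity unchanged). So its perimeter = 12.32 mm. Layer 23 is larger (16.13 vs 12.32 mm).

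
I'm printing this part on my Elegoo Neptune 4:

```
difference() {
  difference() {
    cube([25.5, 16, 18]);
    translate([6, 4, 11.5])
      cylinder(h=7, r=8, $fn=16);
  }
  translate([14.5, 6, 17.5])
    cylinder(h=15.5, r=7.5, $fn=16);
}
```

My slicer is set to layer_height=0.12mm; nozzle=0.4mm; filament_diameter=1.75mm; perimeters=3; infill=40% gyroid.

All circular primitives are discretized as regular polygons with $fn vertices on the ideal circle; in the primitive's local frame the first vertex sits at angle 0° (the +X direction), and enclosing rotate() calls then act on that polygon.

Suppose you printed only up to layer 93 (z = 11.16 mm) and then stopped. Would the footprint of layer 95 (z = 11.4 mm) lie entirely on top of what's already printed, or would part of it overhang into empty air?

Compare the two slices. At z = 11.16: the cube is present — its section is the full 25.5×16 rectangle (area 408.00 mm²); the cylinder at (6, 4) does not reach this height (z outside [11.5, 18.5]); Taking the first minus the rest: none of the subtracted shapes is present at this height, so the 25.5×16 cube is unchanged — area = 408.00 mm²; the cylinder at (14.5, 6) is absent (z outside [17.5, 33]); Subtracting the remaining from the first: none of the subtracted shapes is present at this height, so that combined region is unchanged — area = 408.00 mm². At z = 11.4: the cube (footprint 25.5×16) is included at this height (area 408.00 mm²); the cylinder at (6, 4) does not reach this height (z outside [11.5, 18.5]); Subtracting the remaining from the first: none of the subtracted shapes is present at this height, so the 25.5×16 cube is unchanged — area = 408.00 mm²; the cylinder at (14.5, 6) is not intersected at this z (z outside [17.5, 33]); Subtracting the remaining from the first: none of the subtracted shapes is present at this height, so the result so far is unchanged — area = 408.00 mm². Checking containment: the cross-section at z = 11.4 is a subset of the cross-section at z = 11.16.

entirely on top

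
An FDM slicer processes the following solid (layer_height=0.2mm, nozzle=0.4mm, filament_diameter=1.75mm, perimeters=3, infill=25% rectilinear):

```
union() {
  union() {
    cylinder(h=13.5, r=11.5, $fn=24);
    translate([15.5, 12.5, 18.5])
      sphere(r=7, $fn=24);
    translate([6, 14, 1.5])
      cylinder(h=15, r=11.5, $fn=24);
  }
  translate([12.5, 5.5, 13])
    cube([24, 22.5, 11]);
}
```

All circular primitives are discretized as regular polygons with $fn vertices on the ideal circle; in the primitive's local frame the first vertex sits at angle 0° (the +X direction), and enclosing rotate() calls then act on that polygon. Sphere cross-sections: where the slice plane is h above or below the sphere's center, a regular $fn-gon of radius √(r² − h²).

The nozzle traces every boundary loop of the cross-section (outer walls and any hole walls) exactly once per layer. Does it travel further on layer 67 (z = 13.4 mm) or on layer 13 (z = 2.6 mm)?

layer 67 (z = 13.4 mm)

Layer 67 (z = 13.4): the r=11.5 cylinder gives a regular 24-gon of circumradius 11.5 (constant along its height) (perimeter = 2·24·11.500·sin(180°/24) = 72.05 mm); the sphere at (15.5, 12.5): section is a regular 24-gon, circumradius = √(r²−h²) = √(7²−5.1²) = 4.795 (perimeter = 2·24·4.795·sin(180°/24) = 30.04 mm); the r=11.5 cylinder at (6, 14) gives a regular 24-gon of circumradius 11.5 (constant along its height) (perimeter = 2·24·11.500·sin(180°/24) = 72.05 mm); Combining (union): the regions partially overlap (shared area 139.94 mm²), so the edge portions inside another operand are dropped and the merged outline is re-measured after clipping — boundary = 109.18 mm; the cube at (12.5, 5.5) is present — its section is the full 24×22.5 rectangle (perimeter 93.00 mm); Taking the union: the regions partially overlap (shared area 86.27 mm²), so the edge portions inside another operand are dropped and the merged outline is re-measured after clipping — boundary = 158.84 mm. So its perimeter = 158.84 mm. Layer 13 (z = 2.6): the r=11.5 cylinder gives a regular 24-gon of circumradius 11.5 (constant along its height) (perimeter = 2·24·11.500·sin(180°/24) = 72.05 mm); the sphere at (15.5, 12.5) does not reach this height (|z−center|=15.900 > r=7); the r=11.5 cylinder at (6, 14) gives a regular 24-gon of circumradius 11.5 (constant along its height) (perimeter = 2·24·11.500·sin(180°/24) = 72.05 mm); Combining (union): the regions partially overlap (shared area 90.17 mm²), so the edge portions inside another operand are dropped and the merged outline is re-measured after clipping — boundary = 105.55 mm; the cube at (12.5, 5.5) does not reach this height (z outside [13, 24]); Taking the union: only that combined region is present, so the union is just that shape — boundary = 105.55 mm. So its perimeter = 105.55 mm. Layer 67 is larger (158.84 vs 105.55 mm).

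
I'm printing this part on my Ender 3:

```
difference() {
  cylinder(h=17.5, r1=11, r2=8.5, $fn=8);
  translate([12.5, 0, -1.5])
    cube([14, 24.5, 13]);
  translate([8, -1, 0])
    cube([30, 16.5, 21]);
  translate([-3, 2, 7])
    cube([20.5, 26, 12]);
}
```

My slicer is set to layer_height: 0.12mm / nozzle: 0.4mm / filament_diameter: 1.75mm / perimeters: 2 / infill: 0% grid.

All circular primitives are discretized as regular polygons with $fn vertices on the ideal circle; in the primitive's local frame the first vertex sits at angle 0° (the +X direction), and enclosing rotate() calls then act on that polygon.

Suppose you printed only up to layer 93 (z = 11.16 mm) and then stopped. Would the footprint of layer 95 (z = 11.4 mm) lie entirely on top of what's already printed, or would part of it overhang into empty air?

Compare the two slices. At z = 11.16: the cone: at t=0.638 of its height the radius interpolates to r₁+(r₂−r₁)t = 9.406, giving a regular 8-gon of that circumradius (area = (8/2)·9.406²·sin(360°/8) = 250.22 mm²); the cube at (12.5, 0) (footprint 14×24.5) is included at this height (area 343.00 mm²); the cube at (8, -1) (footprint 30×16.5) is included at this height (area 495.00 mm²); the 20.5×26 cube at (-3, 2) contributes its full rectangle (area 533.00 mm²); After the difference (first − rest): starting from the cone (250.22 mm²), the 14×24.5 cube at (12.5, 0) misses the remaining region (no effect); the 30×16.5 cube at (8, -1) partially overlaps it — only the 3.58 mm² overlap (of its 495.00 mm²) is removed, clipping the outline; the 20.5×26 cube at (-3, 2) partially overlaps it — only the 64.52 mm² overlap (of its 533.00 mm²) is removed, clipping the outline — area = 182.12 mm². At z = 11.4: the cone (r1=11→r2=8.5) has section circumradius 9.371 here — a regular 8-gon (area = (8/2)·9.371²·sin(360°/8) = 248.40 mm²); the 14×24.5 cube at (12.5, 0) contributes its full rectangle (area 343.00 mm²); the cube at (8, -1) (footprint 30×16.5) is included at this height (area 495.00 mm²); the cube at (-3, 2) is present — its section is the full 20.5×26 rectangle (area 533.00 mm²); After the difference (first − rest): starting from the cone (248.40 mm²), the 14×24.5 cube at (12.5, 0) misses the remaining region (no effect); the 30×16.5 cube at (8, -1) partially overlaps it — only the 3.43 mm² overlap (of its 495.00 mm²) is removed, clipping the outline; the 20.5×26 cube at (-3, 2) partially overlaps it — only the 64.08 mm² overlap (of its 533.00 mm²) is removed, clipping the outline — area = 180.89 mm². Checking containment: the cross-section at z = 11.4 is a subset of the cross-section at z = 11.16.

entirely on top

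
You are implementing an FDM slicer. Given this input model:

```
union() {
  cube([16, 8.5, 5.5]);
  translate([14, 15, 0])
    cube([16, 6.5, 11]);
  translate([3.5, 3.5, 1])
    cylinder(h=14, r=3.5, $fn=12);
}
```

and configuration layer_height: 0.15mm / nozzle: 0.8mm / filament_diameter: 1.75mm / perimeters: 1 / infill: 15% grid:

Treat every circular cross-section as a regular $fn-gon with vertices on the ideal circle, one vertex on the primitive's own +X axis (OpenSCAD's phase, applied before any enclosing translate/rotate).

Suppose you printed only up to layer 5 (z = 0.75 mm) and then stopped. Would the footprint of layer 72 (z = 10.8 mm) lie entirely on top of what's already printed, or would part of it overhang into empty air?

Compare the two slices. At z = 0.75: the 16×8.5 cube contributes its full rectangle (area 136.00 mm²); the cube at (14, 15) (footprint 16×6.5) is included at this height (area 104.00 mm²); the cylinder at (3.5, 3.5) does not reach this height (z outside [1, 15]); Combining (union): the 2 present regions are separate (no shared area or edge), so areas and boundary lengths simply add and each stays a separate island — area = 240.00 mm². At z = 10.8: the cube is absent (z outside [0, 5.5]); the cube at (14, 15) is present — its section is the full 16×6.5 rectangle (area 104.00 mm²); the r=3.5 cylinder at (3.5, 3.5) gives a regular 12-gon of circumradius 3.5 (constant along its height) (area = (12/2)·3.500²·sin(360°/12) = 36.75 mm²); Taking the union: the 2 present regions are separate (no shared area or edge), so areas and boundary lengths simply add and each stays a separate island — area = 140.75 mm². Checking containment: the cross-section at z = 10.8 is a subset of the cross-section at z = 0.75.

entirely on top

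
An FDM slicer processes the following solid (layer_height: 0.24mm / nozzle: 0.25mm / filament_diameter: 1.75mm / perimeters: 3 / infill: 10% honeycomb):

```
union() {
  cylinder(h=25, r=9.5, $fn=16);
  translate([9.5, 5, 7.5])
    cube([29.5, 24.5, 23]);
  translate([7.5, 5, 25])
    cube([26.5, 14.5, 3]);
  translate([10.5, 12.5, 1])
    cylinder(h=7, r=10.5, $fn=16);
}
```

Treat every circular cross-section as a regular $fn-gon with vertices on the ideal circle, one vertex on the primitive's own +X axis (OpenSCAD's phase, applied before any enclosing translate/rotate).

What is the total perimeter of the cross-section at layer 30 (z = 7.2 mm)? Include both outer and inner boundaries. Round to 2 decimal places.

101.28 mm

At z = 7.2 mm: the r=9.5 cylinder contributes a regular 16-gon of circumradius 9.5 (perimeter = 2·16·9.500·sin(180°/16) = 59.31 mm); the cube at (9.5, 5) is not intersected at this z (z outside [7.5, 30.5]); the cube at (7.5, 5) does not reach this height (z outside [25, 28]); the r=10.5 cylinder at (10.5, 12.5) contributes a regular 16-gon of circumradius 10.5 (perimeter = 2·16·10.500·sin(180°/16) = 65.55 mm); Combining (union): the regions partially overlap (shared area 25.74 mm²), so the edge portions inside another operand are dropped and the merged outline is re-measured after clipping — boundary = 101.28 mm. Overall, the cross-section is a single solid region. Total boundary length (outer) = 101.28 mm.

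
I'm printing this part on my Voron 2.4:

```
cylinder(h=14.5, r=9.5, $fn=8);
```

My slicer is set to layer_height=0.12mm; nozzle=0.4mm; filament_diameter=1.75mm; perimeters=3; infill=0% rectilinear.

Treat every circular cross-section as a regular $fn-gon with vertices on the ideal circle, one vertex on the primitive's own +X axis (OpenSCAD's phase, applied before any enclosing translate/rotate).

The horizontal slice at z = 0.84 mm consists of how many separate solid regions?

1

At z = 0.84 mm: the cylinder: section is a regular 8-gon, circumradius r=9.5. The result has 1 disconnected region.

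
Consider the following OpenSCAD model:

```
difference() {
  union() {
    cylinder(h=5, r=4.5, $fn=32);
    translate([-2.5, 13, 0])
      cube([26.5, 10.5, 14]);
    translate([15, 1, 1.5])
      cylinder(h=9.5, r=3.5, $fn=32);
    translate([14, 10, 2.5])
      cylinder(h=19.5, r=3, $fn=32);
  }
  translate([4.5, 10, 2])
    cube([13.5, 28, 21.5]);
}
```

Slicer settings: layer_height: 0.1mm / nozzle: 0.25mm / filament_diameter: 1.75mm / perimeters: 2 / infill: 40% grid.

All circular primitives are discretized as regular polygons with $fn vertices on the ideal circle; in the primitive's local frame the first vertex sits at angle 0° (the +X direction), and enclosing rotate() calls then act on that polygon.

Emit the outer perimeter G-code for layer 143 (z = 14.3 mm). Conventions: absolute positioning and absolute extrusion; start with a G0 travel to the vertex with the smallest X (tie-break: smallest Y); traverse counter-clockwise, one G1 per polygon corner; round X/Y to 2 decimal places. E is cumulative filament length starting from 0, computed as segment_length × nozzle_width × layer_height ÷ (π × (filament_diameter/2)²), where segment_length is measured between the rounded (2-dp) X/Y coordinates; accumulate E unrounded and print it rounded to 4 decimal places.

At z = 14.3 mm: the cylinder does not reach this height (z outside [0, 5]); the cube at (-2.5, 13) is absent (z outside [0, 14]); the cylinder at (15, 1) does not reach this height (z outside [1.5, 11]); the cylinder at (14, 10): section is a regular 32-gon, circumradius r=3; Merging all regions: only the r=3 cylinder at (14, 10) is present, so the union is just that shape — 1 connected region; the cube at (4.5, 10) is present — its section is the full 13.5×28 rectangle; After the difference (first − rest): starting from that combined region, the 13.5×28 cube at (4.5, 10) partially overlaps it — only the 14.05 mm² overlap (of its 378.00 mm²) is removed, clipping the outline — 1 connected region. The outline is a single polygon with 17 vertices. Extrusion per mm of travel: 0.25 × 0.1 / (π × 0.875²) = 0.010394. Accumulating E over each segment gives final E = 0.1601.

G0 X11.00 Y10.00 Z14.30
G1 X11.06 Y9.41 E0.0062
G1 X11.23 Y8.85 E0.0122
G1 X11.51 Y8.33 E0.0184
G1 X11.88 Y7.88 E0.0244
G1 X12.33 Y7.51 E0.0305
G1 X12.85 Y7.23 E0.0366
G1 X13.41 Y7.06 E0.0427
G1 X14.00 Y7.00 E0.0489
G1 X14.59 Y7.06 E0.0550
G1 X15.15 Y7.23 E0.0611
G1 X15.67 Y7.51 E0.0673
G1 X16.12 Y7.88 E0.0733
G1 X16.49 Y8.33 E0.0794
G1 X16.77 Y8.85 E0.0855
G1 X16.94 Y9.41 E0.0916
G1 X17.00 Y10.00 E0.0978
G1 X11.00 Y10.00 E0.1601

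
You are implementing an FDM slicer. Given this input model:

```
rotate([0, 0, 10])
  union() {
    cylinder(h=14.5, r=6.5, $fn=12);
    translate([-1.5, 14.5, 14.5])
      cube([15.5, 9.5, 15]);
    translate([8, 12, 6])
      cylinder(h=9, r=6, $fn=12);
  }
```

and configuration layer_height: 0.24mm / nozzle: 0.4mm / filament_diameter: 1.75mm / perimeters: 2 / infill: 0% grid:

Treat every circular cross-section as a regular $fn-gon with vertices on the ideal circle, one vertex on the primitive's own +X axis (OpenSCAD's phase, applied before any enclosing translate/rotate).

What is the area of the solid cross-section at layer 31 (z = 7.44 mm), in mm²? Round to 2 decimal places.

234.75 mm²

At z = 7.44 mm: the cylinder: section is a regular 12-gon, circumradius r=6.5 (area = (12/2)·6.500²·sin(360°/12) = 126.75 mm²); the cube at (-1.5, 14.5) is not intersected at this z (z outside [14.5, 29.5]); the r=6 cylinder at (8, 12) gives a regular 12-gon of circumradius 6 (constant along its height) (area = (12/2)·6.000²·sin(360°/12) = 108.00 mm²); Combining (union): the 2 present regions are separate (no shared area or edge), so areas and boundary lengths simply add and each stays a separate island — area = 234.75 mm²; (whole slice rotated 10° about Z — lengths, areas and connectivity unchanged). Overall, the cross-section has 2 separate islands. Net area = 234.75 mm².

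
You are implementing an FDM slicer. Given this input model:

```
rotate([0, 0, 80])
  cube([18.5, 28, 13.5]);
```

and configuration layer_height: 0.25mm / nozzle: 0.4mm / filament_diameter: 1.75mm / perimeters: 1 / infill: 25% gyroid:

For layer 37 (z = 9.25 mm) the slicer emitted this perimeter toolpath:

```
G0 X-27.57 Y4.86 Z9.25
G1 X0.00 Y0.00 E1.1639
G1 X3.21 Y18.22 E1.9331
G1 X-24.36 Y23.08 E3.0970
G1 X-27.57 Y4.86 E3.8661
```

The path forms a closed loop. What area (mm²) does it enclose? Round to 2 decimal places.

Apply the shoelace formula to the sequence of (X, Y) vertices; enclosed area = 517.93 mm².

517.93 mm²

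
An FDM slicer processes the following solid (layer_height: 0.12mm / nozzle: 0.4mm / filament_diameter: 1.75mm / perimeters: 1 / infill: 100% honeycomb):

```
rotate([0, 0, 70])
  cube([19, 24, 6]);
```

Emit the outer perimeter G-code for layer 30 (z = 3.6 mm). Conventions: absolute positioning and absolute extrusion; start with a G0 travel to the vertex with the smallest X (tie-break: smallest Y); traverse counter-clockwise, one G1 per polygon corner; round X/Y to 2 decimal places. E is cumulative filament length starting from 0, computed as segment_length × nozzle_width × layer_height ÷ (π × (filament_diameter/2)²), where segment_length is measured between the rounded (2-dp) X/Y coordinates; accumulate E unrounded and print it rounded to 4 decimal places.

G0 X-22.55 Y8.21 Z3.60
G1 X0.00 Y0.00 E0.4789
G1 X6.50 Y17.85 E0.8580
G1 X-16.05 Y26.06 E1.3369
G1 X-22.55 Y8.21 E1.7160

At z = 3.6 mm: the 19×24 cube contributes its full rectangle; (rotated 70° about Z; rotation is an isometry so areas/perimeters/island counts are preserved). The outline is a single polygon with 4 vertices. Extrusion per mm of travel: 0.4 × 0.12 / (π × 0.875²) = 0.019956. Accumulating E over each segment gives final E = 1.7160.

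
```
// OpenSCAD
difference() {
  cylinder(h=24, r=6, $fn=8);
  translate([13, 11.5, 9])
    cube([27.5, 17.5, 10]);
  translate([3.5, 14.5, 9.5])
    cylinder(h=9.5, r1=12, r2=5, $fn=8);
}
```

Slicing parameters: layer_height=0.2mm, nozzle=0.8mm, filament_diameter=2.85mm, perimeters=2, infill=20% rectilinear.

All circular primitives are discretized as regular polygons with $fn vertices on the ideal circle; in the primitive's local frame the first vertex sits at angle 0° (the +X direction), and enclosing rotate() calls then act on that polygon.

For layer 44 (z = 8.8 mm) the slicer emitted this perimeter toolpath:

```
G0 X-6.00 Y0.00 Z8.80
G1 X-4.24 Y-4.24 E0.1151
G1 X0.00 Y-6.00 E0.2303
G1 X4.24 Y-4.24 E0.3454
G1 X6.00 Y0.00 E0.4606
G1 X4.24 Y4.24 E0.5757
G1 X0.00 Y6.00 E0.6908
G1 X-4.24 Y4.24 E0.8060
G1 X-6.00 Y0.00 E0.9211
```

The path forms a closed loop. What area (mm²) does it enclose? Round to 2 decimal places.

101.76 mm²

Apply the shoelace formula to the sequence of (X, Y) vertices; enclosed area = 101.76 mm².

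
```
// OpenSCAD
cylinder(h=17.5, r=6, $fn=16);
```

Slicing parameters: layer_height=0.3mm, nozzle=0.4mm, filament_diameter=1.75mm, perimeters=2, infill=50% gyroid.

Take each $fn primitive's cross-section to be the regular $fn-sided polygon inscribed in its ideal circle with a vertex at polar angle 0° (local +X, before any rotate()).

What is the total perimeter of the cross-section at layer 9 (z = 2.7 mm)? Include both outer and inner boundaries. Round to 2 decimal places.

37.46 mm

At z = 2.7 mm: the cylinder: section is a regular 16-gon, circumradius r=6 (perimeter = 2·16·6.000·sin(180°/16) = 37.46 mm). Overall, the cross-section is a single solid region. Total boundary length (outer) = 37.46 mm.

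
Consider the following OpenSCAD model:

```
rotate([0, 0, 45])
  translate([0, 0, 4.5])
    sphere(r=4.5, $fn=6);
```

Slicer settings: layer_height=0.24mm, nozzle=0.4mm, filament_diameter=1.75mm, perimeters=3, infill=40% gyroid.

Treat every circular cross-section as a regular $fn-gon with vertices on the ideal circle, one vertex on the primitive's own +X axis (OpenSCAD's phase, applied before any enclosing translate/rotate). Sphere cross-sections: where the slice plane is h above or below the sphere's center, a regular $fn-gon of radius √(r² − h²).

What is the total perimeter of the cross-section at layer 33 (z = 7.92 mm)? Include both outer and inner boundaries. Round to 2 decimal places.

At z = 7.92 mm: the sphere: section is a regular 6-gon, circumradius = √(r²−h²) = √(4.5²−3.42²) = 2.925 (perimeter = 2·6·2.925·sin(180°/6) = 17.55 mm); (rotated 45° about Z; rotation is an isometry so areas/perimeters/island counts are preserved). Overall, the cross-section is a single solid region. Total boundary length (outer) = 17.55 mm.

17.55 mm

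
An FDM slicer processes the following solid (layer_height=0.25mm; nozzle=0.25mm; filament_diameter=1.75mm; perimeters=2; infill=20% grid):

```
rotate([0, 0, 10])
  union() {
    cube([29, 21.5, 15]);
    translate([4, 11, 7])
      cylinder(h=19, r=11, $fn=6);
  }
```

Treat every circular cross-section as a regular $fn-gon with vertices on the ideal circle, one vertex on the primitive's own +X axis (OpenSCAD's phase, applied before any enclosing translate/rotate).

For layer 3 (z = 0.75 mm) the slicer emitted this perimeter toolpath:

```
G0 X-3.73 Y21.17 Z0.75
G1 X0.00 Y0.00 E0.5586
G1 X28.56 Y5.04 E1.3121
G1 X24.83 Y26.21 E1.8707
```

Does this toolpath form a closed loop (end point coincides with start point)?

Start point (G0): (-3.73, 21.17). End point (last G1): the path does not return to the start — open.

no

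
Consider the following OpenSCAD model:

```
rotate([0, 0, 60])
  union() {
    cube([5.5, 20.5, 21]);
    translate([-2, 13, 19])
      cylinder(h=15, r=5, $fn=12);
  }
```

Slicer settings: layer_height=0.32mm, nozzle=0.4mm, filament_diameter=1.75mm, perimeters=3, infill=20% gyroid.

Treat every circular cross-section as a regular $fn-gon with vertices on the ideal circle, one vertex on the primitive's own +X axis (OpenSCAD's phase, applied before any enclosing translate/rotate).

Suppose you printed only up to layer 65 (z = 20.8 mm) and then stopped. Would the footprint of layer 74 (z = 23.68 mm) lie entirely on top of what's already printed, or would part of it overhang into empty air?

Compare the two slices. At z = 20.8: the cube is present — its section is the full 5.5×20.5 rectangle (area 112.75 mm²); the r=5 cylinder at (-2, 13) gives a regular 12-gon of circumradius 5 (constant along its height) (area = (12/2)·5.000²·sin(360°/12) = 75.00 mm²); Combining (union): the regions partially overlap — summed areas 187.75 mm² minus the doubly-counted overlap 18.57 mm² gives 169.18 mm² — area = 169.18 mm²; (rotated 60° about Z; rotation is an isometry so areas/perimeters/island counts are preserved). At z = 23.68: the cube does not reach this height (z outside [0, 21]); the r=5 cylinder at (-2, 13) contributes a regular 12-gon of circumradius 5 (area = (12/2)·5.000²·sin(360°/12) = 75.00 mm²); Combining (union): only the r=5 cylinder at (-2, 13) is present, so the union is just that shape — area = 75.00 mm²; (whole slice rotated 60° about Z — lengths, areas and connectivity unchanged). Checking containment: the cross-section at z = 23.68 is a subset of the cross-section at z = 20.8.

entirely on top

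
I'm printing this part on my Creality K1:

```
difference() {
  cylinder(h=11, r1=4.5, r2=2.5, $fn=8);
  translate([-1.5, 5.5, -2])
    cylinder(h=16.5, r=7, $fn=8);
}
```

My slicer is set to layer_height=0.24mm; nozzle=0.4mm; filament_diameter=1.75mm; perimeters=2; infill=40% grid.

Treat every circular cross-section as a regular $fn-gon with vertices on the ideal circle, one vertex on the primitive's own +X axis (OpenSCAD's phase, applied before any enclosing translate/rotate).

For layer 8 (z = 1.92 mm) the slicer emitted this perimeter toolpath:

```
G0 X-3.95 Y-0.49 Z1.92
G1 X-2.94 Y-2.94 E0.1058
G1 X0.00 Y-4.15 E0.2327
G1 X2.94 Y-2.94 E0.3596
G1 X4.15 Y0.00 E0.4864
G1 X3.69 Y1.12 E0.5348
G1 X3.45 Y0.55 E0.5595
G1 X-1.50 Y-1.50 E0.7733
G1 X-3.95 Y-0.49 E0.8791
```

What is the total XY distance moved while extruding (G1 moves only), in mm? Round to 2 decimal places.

Sum the Euclidean lengths of each G1 segment: total = 22.02 mm.

22.02 mm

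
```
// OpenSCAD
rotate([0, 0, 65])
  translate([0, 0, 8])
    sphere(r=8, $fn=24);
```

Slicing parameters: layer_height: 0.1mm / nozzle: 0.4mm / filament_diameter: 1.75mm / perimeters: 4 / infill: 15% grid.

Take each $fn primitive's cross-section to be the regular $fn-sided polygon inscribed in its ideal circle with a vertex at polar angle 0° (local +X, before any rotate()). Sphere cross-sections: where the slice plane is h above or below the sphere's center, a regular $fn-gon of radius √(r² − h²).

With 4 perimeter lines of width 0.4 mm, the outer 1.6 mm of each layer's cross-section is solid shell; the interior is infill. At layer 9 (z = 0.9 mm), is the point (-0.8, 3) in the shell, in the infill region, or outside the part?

At z = 0.9 mm: the r=8 sphere contributes a regular 24-gon of circumradius √(8²−7.1²) = 3.686; (whole slice rotated 65° about Z — lengths, areas and connectivity unchanged). Overall, the cross-section is a single solid region. Undo the 65° rotation: the query point maps to (2.381, 1.993) in the un-rotated model frame. The nearest boundary edge runs (3.19, 1.84)→(2.61, 2.61); distance from the point to it = 0.55 mm. The point is inside the cross-section, 0.55 mm from the nearest boundary — within the 1.6 mm shell band (4 × 0.4).

shell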